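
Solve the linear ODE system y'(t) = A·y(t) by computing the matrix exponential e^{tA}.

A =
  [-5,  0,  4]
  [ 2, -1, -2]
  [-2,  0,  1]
e^{tA} =
  [-exp(-t) + 2*exp(-3*t), 0, 2*exp(-t) - 2*exp(-3*t)]
  [exp(-t) - exp(-3*t), exp(-t), -exp(-t) + exp(-3*t)]
  [-exp(-t) + exp(-3*t), 0, 2*exp(-t) - exp(-3*t)]

Strategy: write A = P · J · P⁻¹ where J is a Jordan canonical form, so e^{tA} = P · e^{tJ} · P⁻¹, and e^{tJ} can be computed block-by-block.

A has Jordan form
J =
  [-3,  0,  0]
  [ 0, -1,  0]
  [ 0,  0, -1]
(up to reordering of blocks).

Per-block formulas:
  For a 1×1 block at λ = -3: exp(t · [-3]) = [e^(-3t)].
  For a 1×1 block at λ = -1: exp(t · [-1]) = [e^(-1t)].

After assembling e^{tJ} and conjugating by P, we get:

e^{tA} =
  [-exp(-t) + 2*exp(-3*t), 0, 2*exp(-t) - 2*exp(-3*t)]
  [exp(-t) - exp(-3*t), exp(-t), -exp(-t) + exp(-3*t)]
  [-exp(-t) + exp(-3*t), 0, 2*exp(-t) - exp(-3*t)]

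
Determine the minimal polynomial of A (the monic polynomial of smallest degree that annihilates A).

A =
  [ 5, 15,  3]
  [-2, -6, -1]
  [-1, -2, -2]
x^3 + 3*x^2 + 3*x + 1

The characteristic polynomial is χ_A(x) = (x + 1)^3, so the eigenvalues are known. The minimal polynomial is
  m_A(x) = Π_λ (x − λ)^{k_λ}
where k_λ is the size of the *largest* Jordan block for λ (equivalently, the smallest k with (A − λI)^k v = 0 for every generalised eigenvector v of λ).

  λ = -1: largest Jordan block has size 3, contributing (x + 1)^3

So m_A(x) = (x + 1)^3 = x^3 + 3*x^2 + 3*x + 1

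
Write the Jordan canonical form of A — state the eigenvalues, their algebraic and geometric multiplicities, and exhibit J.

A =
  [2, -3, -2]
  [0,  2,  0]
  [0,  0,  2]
J_2(2) ⊕ J_1(2)

The characteristic polynomial is
  det(x·I − A) = x^3 - 6*x^2 + 12*x - 8 = (x - 2)^3

Eigenvalues and multiplicities (the geometric multiplicity of λ is n − rank(A − λI), which equals the number of Jordan blocks for λ):
  λ = 2: algebraic multiplicity = 3, geometric multiplicity = 2

Determining the block sizes for each eigenvalue:
  λ = 2: 2 blocks summing to 3 forces exactly one block of size 2 and the rest size 1 → block sizes [2, 1]

Assembling the blocks gives a Jordan form
J =
  [2, 1, 0]
  [0, 2, 0]
  [0, 0, 2]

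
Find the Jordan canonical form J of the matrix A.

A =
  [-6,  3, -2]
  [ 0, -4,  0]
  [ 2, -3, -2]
J_2(-4) ⊕ J_1(-4)

The characteristic polynomial is
  det(x·I − A) = x^3 + 12*x^2 + 48*x + 64 = (x + 4)^3

Eigenvalues and multiplicities (the geometric multiplicity of λ is n − rank(A − λI), which equals the number of Jordan blocks for λ):
  λ = -4: algebraic multiplicity = 3, geometric multiplicity = 2

Determining the block sizes for each eigenvalue:
  λ = -4: 2 blocks summing to 3 forces exactly one block of size 2 and the rest size 1 → block sizes [2, 1]

Assembling the blocks gives a Jordan form
J =
  [-4,  1,  0]
  [ 0, -4,  0]
  [ 0,  0, -4]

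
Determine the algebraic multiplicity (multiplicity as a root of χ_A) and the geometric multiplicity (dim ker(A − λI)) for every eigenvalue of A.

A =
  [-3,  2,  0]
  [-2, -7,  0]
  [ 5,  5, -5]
λ = -5: alg = 3, geom = 2

Step 1 — factor the characteristic polynomial to read off the algebraic multiplicities:
  χ_A(x) = (x + 5)^3

Step 2 — compute geometric multiplicities via the rank-nullity identity g(λ) = n − rank(A − λI):
  rank(A − (-5)·I) = 1, so dim ker(A − (-5)·I) = n − 1 = 2

Summary:
  λ = -5: algebraic multiplicity = 3, geometric multiplicity = 2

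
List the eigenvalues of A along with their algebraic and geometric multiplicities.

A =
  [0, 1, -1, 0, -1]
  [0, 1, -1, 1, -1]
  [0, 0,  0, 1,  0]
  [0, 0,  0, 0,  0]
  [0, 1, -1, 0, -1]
λ = 0: alg = 5, geom = 3

Step 1 — factor the characteristic polynomial to read off the algebraic multiplicities:
  χ_A(x) = x^5

Step 2 — compute geometric multiplicities via the rank-nullity identity g(λ) = n − rank(A − λI):
  rank(A − (0)·I) = 2, so dim ker(A − (0)·I) = n − 2 = 3

Summary:
  λ = 0: algebraic multiplicity = 5, geometric multiplicity = 3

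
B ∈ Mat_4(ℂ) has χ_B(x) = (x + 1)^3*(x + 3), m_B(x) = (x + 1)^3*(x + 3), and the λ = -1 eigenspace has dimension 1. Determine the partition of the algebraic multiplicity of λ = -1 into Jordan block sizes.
Block sizes for λ = -1: [3]

Step 1 — from the characteristic polynomial, algebraic multiplicity of λ = -1 is 3. From dim ker(B − (-1)·I) = 1, there are exactly 1 Jordan blocks for λ = -1.
Step 2 — from the minimal polynomial, the factor (x + 1)^3 tells us the largest block for λ = -1 has size 3.
Step 3 — with total size 3, 1 blocks, and largest block 3, the block sizes (in nonincreasing order) are [3].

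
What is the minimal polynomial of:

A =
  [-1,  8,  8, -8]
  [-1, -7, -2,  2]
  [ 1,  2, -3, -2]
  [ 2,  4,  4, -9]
x^2 + 10*x + 25

The characteristic polynomial is χ_A(x) = (x + 5)^4, so the eigenvalues are known. The minimal polynomial is
  m_A(x) = Π_λ (x − λ)^{k_λ}
where k_λ is the size of the *largest* Jordan block for λ (equivalently, the smallest k with (A − λI)^k v = 0 for every generalised eigenvector v of λ).

  λ = -5: largest Jordan block has size 2, contributing (x + 5)^2

So m_A(x) = (x + 5)^2 = x^2 + 10*x + 25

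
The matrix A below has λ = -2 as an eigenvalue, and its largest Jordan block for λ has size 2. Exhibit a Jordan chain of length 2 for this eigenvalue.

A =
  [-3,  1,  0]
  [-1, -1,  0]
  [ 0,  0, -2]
A Jordan chain for λ = -2 of length 2:
v_1 = (-1, -1, 0)ᵀ
v_2 = (1, 0, 0)ᵀ

Let N = A − (-2)·I. We want v_2 with N^2 v_2 = 0 but N^1 v_2 ≠ 0; then v_{j-1} := N · v_j for j = 2, …, 2.

Pick v_2 = (1, 0, 0)ᵀ.
Then v_1 = N · v_2 = (-1, -1, 0)ᵀ.

Sanity check: (A − (-2)·I) v_1 = (0, 0, 0)ᵀ = 0. ✓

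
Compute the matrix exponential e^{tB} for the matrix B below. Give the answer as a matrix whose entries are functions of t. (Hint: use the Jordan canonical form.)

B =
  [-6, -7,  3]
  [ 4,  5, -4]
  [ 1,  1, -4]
e^{tB} =
  [t*exp(-3*t) - exp(t) + 2*exp(-3*t), t*exp(-3*t) - 2*exp(t) + 2*exp(-3*t), -t*exp(-3*t) + exp(t) - exp(-3*t)]
  [exp(t) - exp(-3*t), 2*exp(t) - exp(-3*t), -exp(t) + exp(-3*t)]
  [t*exp(-3*t), t*exp(-3*t), -t*exp(-3*t) + exp(-3*t)]

Strategy: write B = P · J · P⁻¹ where J is a Jordan canonical form, so e^{tB} = P · e^{tJ} · P⁻¹, and e^{tJ} can be computed block-by-block.

B has Jordan form
J =
  [-3,  1, 0]
  [ 0, -3, 0]
  [ 0,  0, 1]
(up to reordering of blocks).

Per-block formulas:
  For a 2×2 Jordan block J_2(-3): exp(t · J_2(-3)) = e^(-3t)·(I + t·N), where N is the 2×2 nilpotent shift.
  For a 1×1 block at λ = 1: exp(t · [1]) = [e^(1t)].

After assembling e^{tJ} and conjugating by P, we get:

e^{tB} =
  [t*exp(-3*t) - exp(t) + 2*exp(-3*t), t*exp(-3*t) - 2*exp(t) + 2*exp(-3*t), -t*exp(-3*t) + exp(t) - exp(-3*t)]
  [exp(t) - exp(-3*t), 2*exp(t) - exp(-3*t), -exp(t) + exp(-3*t)]
  [t*exp(-3*t), t*exp(-3*t), -t*exp(-3*t) + exp(-3*t)]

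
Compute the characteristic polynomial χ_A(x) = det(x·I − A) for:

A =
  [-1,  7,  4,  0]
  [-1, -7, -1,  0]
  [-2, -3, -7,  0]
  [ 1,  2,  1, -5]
x^4 + 20*x^3 + 150*x^2 + 500*x + 625

Expanding det(x·I − A) (e.g. by cofactor expansion or by noting that A is similar to its Jordan form J, which has the same characteristic polynomial as A) gives
  χ_A(x) = x^4 + 20*x^3 + 150*x^2 + 500*x + 625
which factors as (x + 5)^4. The eigenvalues (with algebraic multiplicities) are λ = -5 with multiplicity 4.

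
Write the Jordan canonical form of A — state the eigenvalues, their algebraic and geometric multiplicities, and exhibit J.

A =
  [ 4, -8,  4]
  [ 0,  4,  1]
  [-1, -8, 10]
J_3(6)

The characteristic polynomial is
  det(x·I − A) = x^3 - 18*x^2 + 108*x - 216 = (x - 6)^3

Eigenvalues and multiplicities (the geometric multiplicity of λ is n − rank(A − λI), which equals the number of Jordan blocks for λ):
  λ = 6: algebraic multiplicity = 3, geometric multiplicity = 1

Determining the block sizes for each eigenvalue:
  λ = 6: one block (gm = 1), so the single block has size am = 3 → block sizes [3]

Assembling the blocks gives a Jordan form
J =
  [6, 1, 0]
  [0, 6, 1]
  [0, 0, 6]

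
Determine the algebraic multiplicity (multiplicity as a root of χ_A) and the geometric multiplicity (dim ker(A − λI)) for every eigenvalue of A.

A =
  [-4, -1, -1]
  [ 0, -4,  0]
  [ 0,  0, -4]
λ = -4: alg = 3, geom = 2

Step 1 — factor the characteristic polynomial to read off the algebraic multiplicities:
  χ_A(x) = (x + 4)^3

Step 2 — compute geometric multiplicities via the rank-nullity identity g(λ) = n − rank(A − λI):
  rank(A − (-4)·I) = 1, so dim ker(A − (-4)·I) = n − 1 = 2

Summary:
  λ = -4: algebraic multiplicity = 3, geometric multiplicity = 2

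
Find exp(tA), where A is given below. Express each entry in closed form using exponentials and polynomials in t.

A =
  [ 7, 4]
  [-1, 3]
e^{tA} =
  [2*t*exp(5*t) + exp(5*t), 4*t*exp(5*t)]
  [-t*exp(5*t), -2*t*exp(5*t) + exp(5*t)]

Strategy: write A = P · J · P⁻¹ where J is a Jordan canonical form, so e^{tA} = P · e^{tJ} · P⁻¹, and e^{tJ} can be computed block-by-block.

A has Jordan form
J =
  [5, 1]
  [0, 5]
(up to reordering of blocks).

Per-block formulas:
  For a 2×2 Jordan block J_2(5): exp(t · J_2(5)) = e^(5t)·(I + t·N), where N is the 2×2 nilpotent shift.

After assembling e^{tJ} and conjugating by P, we get:

e^{tA} =
  [2*t*exp(5*t) + exp(5*t), 4*t*exp(5*t)]
  [-t*exp(5*t), -2*t*exp(5*t) + exp(5*t)]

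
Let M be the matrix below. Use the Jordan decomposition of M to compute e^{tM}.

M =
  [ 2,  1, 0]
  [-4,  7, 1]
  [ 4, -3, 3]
e^{tM} =
  [-2*t*exp(4*t) + exp(4*t), t^2*exp(4*t)/2 + t*exp(4*t), t^2*exp(4*t)/2]
  [-4*t*exp(4*t), t^2*exp(4*t) + 3*t*exp(4*t) + exp(4*t), t^2*exp(4*t) + t*exp(4*t)]
  [4*t*exp(4*t), -t^2*exp(4*t) - 3*t*exp(4*t), -t^2*exp(4*t) - t*exp(4*t) + exp(4*t)]

Strategy: write M = P · J · P⁻¹ where J is a Jordan canonical form, so e^{tM} = P · e^{tJ} · P⁻¹, and e^{tJ} can be computed block-by-block.

M has Jordan form
J =
  [4, 1, 0]
  [0, 4, 1]
  [0, 0, 4]
(up to reordering of blocks).

Per-block formulas:
  For a 3×3 Jordan block J_3(4): exp(t · J_3(4)) = e^(4t)·(I + t·N + (t^2/2)·N^2), where N is the 3×3 nilpotent shift.

After assembling e^{tJ} and conjugating by P, we get:

e^{tM} =
  [-2*t*exp(4*t) + exp(4*t), t^2*exp(4*t)/2 + t*exp(4*t), t^2*exp(4*t)/2]
  [-4*t*exp(4*t), t^2*exp(4*t) + 3*t*exp(4*t) + exp(4*t), t^2*exp(4*t) + t*exp(4*t)]
  [4*t*exp(4*t), -t^2*exp(4*t) - 3*t*exp(4*t), -t^2*exp(4*t) - t*exp(4*t) + exp(4*t)]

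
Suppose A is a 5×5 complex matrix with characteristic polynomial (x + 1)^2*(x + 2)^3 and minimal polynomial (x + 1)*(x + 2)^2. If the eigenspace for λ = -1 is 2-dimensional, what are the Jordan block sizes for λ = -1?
Block sizes for λ = -1: [1, 1]

Step 1 — from the characteristic polynomial, algebraic multiplicity of λ = -1 is 2. From dim ker(A − (-1)·I) = 2, there are exactly 2 Jordan blocks for λ = -1.
Step 2 — from the minimal polynomial, the factor (x + 1) tells us the largest block for λ = -1 has size 1.
Step 3 — with total size 2, 2 blocks, and largest block 1, the block sizes (in nonincreasing order) are [1, 1].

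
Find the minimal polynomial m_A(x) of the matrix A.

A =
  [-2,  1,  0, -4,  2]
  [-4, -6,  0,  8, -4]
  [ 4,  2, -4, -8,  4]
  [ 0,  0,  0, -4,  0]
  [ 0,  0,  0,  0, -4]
x^2 + 8*x + 16

The characteristic polynomial is χ_A(x) = (x + 4)^5, so the eigenvalues are known. The minimal polynomial is
  m_A(x) = Π_λ (x − λ)^{k_λ}
where k_λ is the size of the *largest* Jordan block for λ (equivalently, the smallest k with (A − λI)^k v = 0 for every generalised eigenvector v of λ).

  λ = -4: largest Jordan block has size 2, contributing (x + 4)^2

So m_A(x) = (x + 4)^2 = x^2 + 8*x + 16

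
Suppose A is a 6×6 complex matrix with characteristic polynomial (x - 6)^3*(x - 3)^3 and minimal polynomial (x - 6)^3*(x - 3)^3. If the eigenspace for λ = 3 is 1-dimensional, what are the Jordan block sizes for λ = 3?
Block sizes for λ = 3: [3]

Step 1 — from the characteristic polynomial, algebraic multiplicity of λ = 3 is 3. From dim ker(A − (3)·I) = 1, there are exactly 1 Jordan blocks for λ = 3.
Step 2 — from the minimal polynomial, the factor (x − 3)^3 tells us the largest block for λ = 3 has size 3.
Step 3 — with total size 3, 1 blocks, and largest block 3, the block sizes (in nonincreasing order) are [3].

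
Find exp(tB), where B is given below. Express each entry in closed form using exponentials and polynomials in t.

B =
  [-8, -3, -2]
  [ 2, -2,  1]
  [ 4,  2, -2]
e^{tB} =
  [t^2*exp(-4*t) - 4*t*exp(-4*t) + exp(-4*t), t^2*exp(-4*t) - 3*t*exp(-4*t), t^2*exp(-4*t)/2 - 2*t*exp(-4*t)]
  [2*t*exp(-4*t), 2*t*exp(-4*t) + exp(-4*t), t*exp(-4*t)]
  [-2*t^2*exp(-4*t) + 4*t*exp(-4*t), -2*t^2*exp(-4*t) + 2*t*exp(-4*t), -t^2*exp(-4*t) + 2*t*exp(-4*t) + exp(-4*t)]

Strategy: write B = P · J · P⁻¹ where J is a Jordan canonical form, so e^{tB} = P · e^{tJ} · P⁻¹, and e^{tJ} can be computed block-by-block.

B has Jordan form
J =
  [-4,  1,  0]
  [ 0, -4,  1]
  [ 0,  0, -4]
(up to reordering of blocks).

Per-block formulas:
  For a 3×3 Jordan block J_3(-4): exp(t · J_3(-4)) = e^(-4t)·(I + t·N + (t^2/2)·N^2), where N is the 3×3 nilpotent shift.

After assembling e^{tJ} and conjugating by P, we get:

e^{tB} =
  [t^2*exp(-4*t) - 4*t*exp(-4*t) + exp(-4*t), t^2*exp(-4*t) - 3*t*exp(-4*t), t^2*exp(-4*t)/2 - 2*t*exp(-4*t)]
  [2*t*exp(-4*t), 2*t*exp(-4*t) + exp(-4*t), t*exp(-4*t)]
  [-2*t^2*exp(-4*t) + 4*t*exp(-4*t), -2*t^2*exp(-4*t) + 2*t*exp(-4*t), -t^2*exp(-4*t) + 2*t*exp(-4*t) + exp(-4*t)]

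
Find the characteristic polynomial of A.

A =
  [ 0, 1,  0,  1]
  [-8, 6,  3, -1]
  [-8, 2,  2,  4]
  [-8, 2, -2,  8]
x^4 - 16*x^3 + 96*x^2 - 256*x + 256

Expanding det(x·I − A) (e.g. by cofactor expansion or by noting that A is similar to its Jordan form J, which has the same characteristic polynomial as A) gives
  χ_A(x) = x^4 - 16*x^3 + 96*x^2 - 256*x + 256
which factors as (x - 4)^4. The eigenvalues (with algebraic multiplicities) are λ = 4 with multiplicity 4.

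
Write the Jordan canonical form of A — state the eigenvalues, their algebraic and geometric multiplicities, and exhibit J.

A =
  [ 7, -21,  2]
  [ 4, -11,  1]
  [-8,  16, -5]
J_3(-3)

The characteristic polynomial is
  det(x·I − A) = x^3 + 9*x^2 + 27*x + 27 = (x + 3)^3

Eigenvalues and multiplicities (the geometric multiplicity of λ is n − rank(A − λI), which equals the number of Jordan blocks for λ):
  λ = -3: algebraic multiplicity = 3, geometric multiplicity = 1

Determining the block sizes for each eigenvalue:
  λ = -3: one block (gm = 1), so the single block has size am = 3 → block sizes [3]

Assembling the blocks gives a Jordan form
J =
  [-3,  1,  0]
  [ 0, -3,  1]
  [ 0,  0, -3]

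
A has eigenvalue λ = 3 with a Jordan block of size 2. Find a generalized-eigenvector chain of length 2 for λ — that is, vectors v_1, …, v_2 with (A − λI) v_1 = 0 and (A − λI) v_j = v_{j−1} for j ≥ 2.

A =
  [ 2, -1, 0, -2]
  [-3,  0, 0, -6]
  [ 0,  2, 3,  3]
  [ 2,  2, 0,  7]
A Jordan chain for λ = 3 of length 2:
v_1 = (-1, -3, 0, 2)ᵀ
v_2 = (1, 0, 0, 0)ᵀ

Let N = A − (3)·I. We want v_2 with N^2 v_2 = 0 but N^1 v_2 ≠ 0; then v_{j-1} := N · v_j for j = 2, …, 2.

Pick v_2 = (1, 0, 0, 0)ᵀ.
Then v_1 = N · v_2 = (-1, -3, 0, 2)ᵀ.

Sanity check: (A − (3)·I) v_1 = (0, 0, 0, 0)ᵀ = 0. ✓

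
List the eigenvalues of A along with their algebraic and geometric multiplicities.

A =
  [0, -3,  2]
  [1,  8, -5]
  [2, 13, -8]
λ = 0: alg = 3, geom = 1

Step 1 — factor the characteristic polynomial to read off the algebraic multiplicities:
  χ_A(x) = x^3

Step 2 — compute geometric multiplicities via the rank-nullity identity g(λ) = n − rank(A − λI):
  rank(A − (0)·I) = 2, so dim ker(A − (0)·I) = n − 2 = 1

Summary:
  λ = 0: algebraic multiplicity = 3, geometric multiplicity = 1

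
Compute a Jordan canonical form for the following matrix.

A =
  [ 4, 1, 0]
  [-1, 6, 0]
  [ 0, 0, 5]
J_2(5) ⊕ J_1(5)

The characteristic polynomial is
  det(x·I − A) = x^3 - 15*x^2 + 75*x - 125 = (x - 5)^3

Eigenvalues and multiplicities (the geometric multiplicity of λ is n − rank(A − λI), which equals the number of Jordan blocks for λ):
  λ = 5: algebraic multiplicity = 3, geometric multiplicity = 2

Determining the block sizes for each eigenvalue:
  λ = 5: 2 blocks summing to 3 forces exactly one block of size 2 and the rest size 1 → block sizes [2, 1]

Assembling the blocks gives a Jordan form
J =
  [5, 1, 0]
  [0, 5, 0]
  [0, 0, 5]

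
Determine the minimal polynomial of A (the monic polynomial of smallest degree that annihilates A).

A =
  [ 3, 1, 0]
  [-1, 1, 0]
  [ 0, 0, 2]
x^2 - 4*x + 4

The characteristic polynomial is χ_A(x) = (x - 2)^3, so the eigenvalues are known. The minimal polynomial is
  m_A(x) = Π_λ (x − λ)^{k_λ}
where k_λ is the size of the *largest* Jordan block for λ (equivalently, the smallest k with (A − λI)^k v = 0 for every generalised eigenvector v of λ).

  λ = 2: largest Jordan block has size 2, contributing (x − 2)^2

So m_A(x) = (x - 2)^2 = x^2 - 4*x + 4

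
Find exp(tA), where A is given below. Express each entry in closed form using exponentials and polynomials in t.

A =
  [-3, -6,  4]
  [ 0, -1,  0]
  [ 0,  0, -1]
e^{tA} =
  [exp(-3*t), -3*exp(-t) + 3*exp(-3*t), 2*exp(-t) - 2*exp(-3*t)]
  [0, exp(-t), 0]
  [0, 0, exp(-t)]

Strategy: write A = P · J · P⁻¹ where J is a Jordan canonical form, so e^{tA} = P · e^{tJ} · P⁻¹, and e^{tJ} can be computed block-by-block.

A has Jordan form
J =
  [-3,  0,  0]
  [ 0, -1,  0]
  [ 0,  0, -1]
(up to reordering of blocks).

Per-block formulas:
  For a 1×1 block at λ = -1: exp(t · [-1]) = [e^(-1t)].
  For a 1×1 block at λ = -3: exp(t · [-3]) = [e^(-3t)].

After assembling e^{tJ} and conjugating by P, we get:

e^{tA} =
  [exp(-3*t), -3*exp(-t) + 3*exp(-3*t), 2*exp(-t) - 2*exp(-3*t)]
  [0, exp(-t), 0]
  [0, 0, exp(-t)]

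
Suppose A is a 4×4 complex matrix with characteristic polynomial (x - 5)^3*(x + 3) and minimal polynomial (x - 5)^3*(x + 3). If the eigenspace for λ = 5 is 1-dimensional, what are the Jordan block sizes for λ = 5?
Block sizes for λ = 5: [3]

Step 1 — from the characteristic polynomial, algebraic multiplicity of λ = 5 is 3. From dim ker(A − (5)·I) = 1, there are exactly 1 Jordan blocks for λ = 5.
Step 2 — from the minimal polynomial, the factor (x − 5)^3 tells us the largest block for λ = 5 has size 3.
Step 3 — with total size 3, 1 blocks, and largest block 3, the block sizes (in nonincreasing order) are [3].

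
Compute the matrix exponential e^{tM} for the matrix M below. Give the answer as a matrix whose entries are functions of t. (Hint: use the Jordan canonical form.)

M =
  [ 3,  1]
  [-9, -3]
e^{tM} =
  [3*t + 1, t]
  [-9*t, 1 - 3*t]

Strategy: write M = P · J · P⁻¹ where J is a Jordan canonical form, so e^{tM} = P · e^{tJ} · P⁻¹, and e^{tJ} can be computed block-by-block.

M has Jordan form
J =
  [0, 1]
  [0, 0]
(up to reordering of blocks).

Per-block formulas:
  For a 2×2 Jordan block J_2(0): exp(t · J_2(0)) = e^(0t)·(I + t·N), where N is the 2×2 nilpotent shift.

After assembling e^{tJ} and conjugating by P, we get:

e^{tM} =
  [3*t + 1, t]
  [-9*t, 1 - 3*t]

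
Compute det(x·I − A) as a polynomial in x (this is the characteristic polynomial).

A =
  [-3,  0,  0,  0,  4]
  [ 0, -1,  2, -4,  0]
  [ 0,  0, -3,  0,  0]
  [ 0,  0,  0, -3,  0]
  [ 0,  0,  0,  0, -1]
x^5 + 11*x^4 + 46*x^3 + 90*x^2 + 81*x + 27

Expanding det(x·I − A) (e.g. by cofactor expansion or by noting that A is similar to its Jordan form J, which has the same characteristic polynomial as A) gives
  χ_A(x) = x^5 + 11*x^4 + 46*x^3 + 90*x^2 + 81*x + 27
which factors as (x + 1)^2*(x + 3)^3. The eigenvalues (with algebraic multiplicities) are λ = -3 with multiplicity 3, λ = -1 with multiplicity 2.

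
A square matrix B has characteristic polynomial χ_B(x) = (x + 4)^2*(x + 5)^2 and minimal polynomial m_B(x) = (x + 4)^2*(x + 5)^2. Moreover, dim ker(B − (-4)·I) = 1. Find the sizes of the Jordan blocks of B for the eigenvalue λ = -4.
Block sizes for λ = -4: [2]

Step 1 — from the characteristic polynomial, algebraic multiplicity of λ = -4 is 2. From dim ker(B − (-4)·I) = 1, there are exactly 1 Jordan blocks for λ = -4.
Step 2 — from the minimal polynomial, the factor (x + 4)^2 tells us the largest block for λ = -4 has size 2.
Step 3 — with total size 2, 1 blocks, and largest block 2, the block sizes (in nonincreasing order) are [2].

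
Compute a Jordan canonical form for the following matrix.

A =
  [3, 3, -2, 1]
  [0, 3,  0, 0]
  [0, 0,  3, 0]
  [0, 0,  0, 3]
J_2(3) ⊕ J_1(3) ⊕ J_1(3)

The characteristic polynomial is
  det(x·I − A) = x^4 - 12*x^3 + 54*x^2 - 108*x + 81 = (x - 3)^4

Eigenvalues and multiplicities (the geometric multiplicity of λ is n − rank(A − λI), which equals the number of Jordan blocks for λ):
  λ = 3: algebraic multiplicity = 4, geometric multiplicity = 3

Determining the block sizes for each eigenvalue:
  λ = 3: 3 blocks summing to 4 forces exactly one block of size 2 and the rest size 1 → block sizes [2, 1, 1]

Assembling the blocks gives a Jordan form
J =
  [3, 1, 0, 0]
  [0, 3, 0, 0]
  [0, 0, 3, 0]
  [0, 0, 0, 3]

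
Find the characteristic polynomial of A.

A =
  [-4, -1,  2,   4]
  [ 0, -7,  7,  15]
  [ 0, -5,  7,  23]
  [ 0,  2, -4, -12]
x^4 + 16*x^3 + 96*x^2 + 256*x + 256

Expanding det(x·I − A) (e.g. by cofactor expansion or by noting that A is similar to its Jordan form J, which has the same characteristic polynomial as A) gives
  χ_A(x) = x^4 + 16*x^3 + 96*x^2 + 256*x + 256
which factors as (x + 4)^4. The eigenvalues (with algebraic multiplicities) are λ = -4 with multiplicity 4.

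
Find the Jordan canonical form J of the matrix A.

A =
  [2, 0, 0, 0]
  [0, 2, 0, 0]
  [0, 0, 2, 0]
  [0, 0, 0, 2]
J_1(2) ⊕ J_1(2) ⊕ J_1(2) ⊕ J_1(2)

The characteristic polynomial is
  det(x·I − A) = x^4 - 8*x^3 + 24*x^2 - 32*x + 16 = (x - 2)^4

Eigenvalues and multiplicities (the geometric multiplicity of λ is n − rank(A − λI), which equals the number of Jordan blocks for λ):
  λ = 2: algebraic multiplicity = 4, geometric multiplicity = 4

Determining the block sizes for each eigenvalue:
  λ = 2: gm = am = 4, so every block has size 1 → block sizes [1, 1, 1, 1]

Assembling the blocks gives a Jordan form
J =
  [2, 0, 0, 0]
  [0, 2, 0, 0]
  [0, 0, 2, 0]
  [0, 0, 0, 2]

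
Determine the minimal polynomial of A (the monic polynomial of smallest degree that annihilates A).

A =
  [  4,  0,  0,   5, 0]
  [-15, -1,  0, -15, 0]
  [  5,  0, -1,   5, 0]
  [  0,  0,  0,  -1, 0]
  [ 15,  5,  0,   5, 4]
x^2 - 3*x - 4

The characteristic polynomial is χ_A(x) = (x - 4)^2*(x + 1)^3, so the eigenvalues are known. The minimal polynomial is
  m_A(x) = Π_λ (x − λ)^{k_λ}
where k_λ is the size of the *largest* Jordan block for λ (equivalently, the smallest k with (A − λI)^k v = 0 for every generalised eigenvector v of λ).

  λ = -1: largest Jordan block has size 1, contributing (x + 1)
  λ = 4: largest Jordan block has size 1, contributing (x − 4)

So m_A(x) = (x - 4)*(x + 1) = x^2 - 3*x - 4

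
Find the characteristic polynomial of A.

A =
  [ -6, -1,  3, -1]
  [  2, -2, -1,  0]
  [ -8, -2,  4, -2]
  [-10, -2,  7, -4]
x^4 + 8*x^3 + 24*x^2 + 32*x + 16

Expanding det(x·I − A) (e.g. by cofactor expansion or by noting that A is similar to its Jordan form J, which has the same characteristic polynomial as A) gives
  χ_A(x) = x^4 + 8*x^3 + 24*x^2 + 32*x + 16
which factors as (x + 2)^4. The eigenvalues (with algebraic multiplicities) are λ = -2 with multiplicity 4.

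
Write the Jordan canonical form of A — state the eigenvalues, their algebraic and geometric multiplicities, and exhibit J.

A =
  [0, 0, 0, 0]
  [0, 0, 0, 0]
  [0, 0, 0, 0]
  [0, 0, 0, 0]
J_1(0) ⊕ J_1(0) ⊕ J_1(0) ⊕ J_1(0)

The characteristic polynomial is
  det(x·I − A) = x^4

Eigenvalues and multiplicities (the geometric multiplicity of λ is n − rank(A − λI), which equals the number of Jordan blocks for λ):
  λ = 0: algebraic multiplicity = 4, geometric multiplicity = 4

Determining the block sizes for each eigenvalue:
  λ = 0: gm = am = 4, so every block has size 1 → block sizes [1, 1, 1, 1]

Assembling the blocks gives a Jordan form
J =
  [0, 0, 0, 0]
  [0, 0, 0, 0]
  [0, 0, 0, 0]
  [0, 0, 0, 0]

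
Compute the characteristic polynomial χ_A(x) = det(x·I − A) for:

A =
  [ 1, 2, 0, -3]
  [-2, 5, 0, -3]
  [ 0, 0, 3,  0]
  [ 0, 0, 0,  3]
x^4 - 12*x^3 + 54*x^2 - 108*x + 81

Expanding det(x·I − A) (e.g. by cofactor expansion or by noting that A is similar to its Jordan form J, which has the same characteristic polynomial as A) gives
  χ_A(x) = x^4 - 12*x^3 + 54*x^2 - 108*x + 81
which factors as (x - 3)^4. The eigenvalues (with algebraic multiplicities) are λ = 3 with multiplicity 4.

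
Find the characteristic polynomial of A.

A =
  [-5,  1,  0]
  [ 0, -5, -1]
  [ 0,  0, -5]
x^3 + 15*x^2 + 75*x + 125

Expanding det(x·I − A) (e.g. by cofactor expansion or by noting that A is similar to its Jordan form J, which has the same characteristic polynomial as A) gives
  χ_A(x) = x^3 + 15*x^2 + 75*x + 125
which factors as (x + 5)^3. The eigenvalues (with algebraic multiplicities) are λ = -5 with multiplicity 3.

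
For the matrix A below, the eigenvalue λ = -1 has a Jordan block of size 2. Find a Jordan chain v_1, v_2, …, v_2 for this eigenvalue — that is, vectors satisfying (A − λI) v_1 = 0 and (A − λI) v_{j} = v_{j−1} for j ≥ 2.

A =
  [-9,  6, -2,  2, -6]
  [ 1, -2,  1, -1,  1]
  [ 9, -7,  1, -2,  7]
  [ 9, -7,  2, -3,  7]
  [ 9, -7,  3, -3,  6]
A Jordan chain for λ = -1 of length 2:
v_1 = (0, -1, -1, -1, -1)ᵀ
v_2 = (3, 4, 0, 0, 0)ᵀ

Let N = A − (-1)·I. We want v_2 with N^2 v_2 = 0 but N^1 v_2 ≠ 0; then v_{j-1} := N · v_j for j = 2, …, 2.

Pick v_2 = (3, 4, 0, 0, 0)ᵀ.
Then v_1 = N · v_2 = (0, -1, -1, -1, -1)ᵀ.

Sanity check: (A − (-1)·I) v_1 = (0, 0, 0, 0, 0)ᵀ = 0. ✓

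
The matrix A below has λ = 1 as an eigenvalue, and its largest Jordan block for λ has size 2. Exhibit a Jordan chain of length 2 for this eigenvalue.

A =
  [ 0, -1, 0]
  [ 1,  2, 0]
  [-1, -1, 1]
A Jordan chain for λ = 1 of length 2:
v_1 = (-1, 1, -1)ᵀ
v_2 = (1, 0, 0)ᵀ

Let N = A − (1)·I. We want v_2 with N^2 v_2 = 0 but N^1 v_2 ≠ 0; then v_{j-1} := N · v_j for j = 2, …, 2.

Pick v_2 = (1, 0, 0)ᵀ.
Then v_1 = N · v_2 = (-1, 1, -1)ᵀ.

Sanity check: (A − (1)·I) v_1 = (0, 0, 0)ᵀ = 0. ✓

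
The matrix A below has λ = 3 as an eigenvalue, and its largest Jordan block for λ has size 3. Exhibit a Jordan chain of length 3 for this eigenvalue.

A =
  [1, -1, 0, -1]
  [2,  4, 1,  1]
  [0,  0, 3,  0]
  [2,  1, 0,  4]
A Jordan chain for λ = 3 of length 3:
v_1 = (-1, 1, 0, 1)ᵀ
v_2 = (0, 1, 0, 0)ᵀ
v_3 = (0, 0, 1, 0)ᵀ

Let N = A − (3)·I. We want v_3 with N^3 v_3 = 0 but N^2 v_3 ≠ 0; then v_{j-1} := N · v_j for j = 3, …, 2.

Pick v_3 = (0, 0, 1, 0)ᵀ.
Then v_2 = N · v_3 = (0, 1, 0, 0)ᵀ.
Then v_1 = N · v_2 = (-1, 1, 0, 1)ᵀ.

Sanity check: (A − (3)·I) v_1 = (0, 0, 0, 0)ᵀ = 0. ✓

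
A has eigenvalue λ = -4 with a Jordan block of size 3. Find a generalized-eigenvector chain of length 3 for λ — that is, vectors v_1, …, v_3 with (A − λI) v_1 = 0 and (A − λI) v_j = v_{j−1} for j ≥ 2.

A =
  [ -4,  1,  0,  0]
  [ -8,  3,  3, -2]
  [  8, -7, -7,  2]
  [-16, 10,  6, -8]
A Jordan chain for λ = -4 of length 3:
v_1 = (-8, 0, 0, 32)ᵀ
v_2 = (0, -8, 8, -16)ᵀ
v_3 = (1, 0, 0, 0)ᵀ

Let N = A − (-4)·I. We want v_3 with N^3 v_3 = 0 but N^2 v_3 ≠ 0; then v_{j-1} := N · v_j for j = 3, …, 2.

Pick v_3 = (1, 0, 0, 0)ᵀ.
Then v_2 = N · v_3 = (0, -8, 8, -16)ᵀ.
Then v_1 = N · v_2 = (-8, 0, 0, 32)ᵀ.

Sanity check: (A − (-4)·I) v_1 = (0, 0, 0, 0)ᵀ = 0. ✓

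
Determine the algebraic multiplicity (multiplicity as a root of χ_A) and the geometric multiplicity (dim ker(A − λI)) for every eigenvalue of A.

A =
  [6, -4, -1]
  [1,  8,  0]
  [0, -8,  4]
λ = 6: alg = 3, geom = 1

Step 1 — factor the characteristic polynomial to read off the algebraic multiplicities:
  χ_A(x) = (x - 6)^3

Step 2 — compute geometric multiplicities via the rank-nullity identity g(λ) = n − rank(A − λI):
  rank(A − (6)·I) = 2, so dim ker(A − (6)·I) = n − 2 = 1

Summary:
  λ = 6: algebraic multiplicity = 3, geometric multiplicity = 1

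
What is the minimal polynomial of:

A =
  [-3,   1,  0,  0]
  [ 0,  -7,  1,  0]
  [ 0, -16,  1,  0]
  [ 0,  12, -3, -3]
x^3 + 9*x^2 + 27*x + 27

The characteristic polynomial is χ_A(x) = (x + 3)^4, so the eigenvalues are known. The minimal polynomial is
  m_A(x) = Π_λ (x − λ)^{k_λ}
where k_λ is the size of the *largest* Jordan block for λ (equivalently, the smallest k with (A − λI)^k v = 0 for every generalised eigenvector v of λ).

  λ = -3: largest Jordan block has size 3, contributing (x + 3)^3

So m_A(x) = (x + 3)^3 = x^3 + 9*x^2 + 27*x + 27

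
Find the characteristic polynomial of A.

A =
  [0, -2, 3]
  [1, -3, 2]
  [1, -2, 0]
x^3 + 3*x^2 + 3*x + 1

Expanding det(x·I − A) (e.g. by cofactor expansion or by noting that A is similar to its Jordan form J, which has the same characteristic polynomial as A) gives
  χ_A(x) = x^3 + 3*x^2 + 3*x + 1
which factors as (x + 1)^3. The eigenvalues (with algebraic multiplicities) are λ = -1 with multiplicity 3.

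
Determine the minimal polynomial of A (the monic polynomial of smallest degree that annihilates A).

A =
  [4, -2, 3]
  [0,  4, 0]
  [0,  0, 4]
x^2 - 8*x + 16

The characteristic polynomial is χ_A(x) = (x - 4)^3, so the eigenvalues are known. The minimal polynomial is
  m_A(x) = Π_λ (x − λ)^{k_λ}
where k_λ is the size of the *largest* Jordan block for λ (equivalently, the smallest k with (A − λI)^k v = 0 for every generalised eigenvector v of λ).

  λ = 4: largest Jordan block has size 2, contributing (x − 4)^2

So m_A(x) = (x - 4)^2 = x^2 - 8*x + 16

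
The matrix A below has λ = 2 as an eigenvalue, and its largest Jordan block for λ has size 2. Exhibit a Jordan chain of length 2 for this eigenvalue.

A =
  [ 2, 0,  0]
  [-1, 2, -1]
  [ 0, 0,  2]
A Jordan chain for λ = 2 of length 2:
v_1 = (0, -1, 0)ᵀ
v_2 = (1, 0, 0)ᵀ

Let N = A − (2)·I. We want v_2 with N^2 v_2 = 0 but N^1 v_2 ≠ 0; then v_{j-1} := N · v_j for j = 2, …, 2.

Pick v_2 = (1, 0, 0)ᵀ.
Then v_1 = N · v_2 = (0, -1, 0)ᵀ.

Sanity check: (A − (2)·I) v_1 = (0, 0, 0)ᵀ = 0. ✓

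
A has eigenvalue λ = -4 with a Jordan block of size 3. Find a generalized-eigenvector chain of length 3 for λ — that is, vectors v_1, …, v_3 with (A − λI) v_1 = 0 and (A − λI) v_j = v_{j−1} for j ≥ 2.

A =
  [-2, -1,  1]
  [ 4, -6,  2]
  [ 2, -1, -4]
A Jordan chain for λ = -4 of length 3:
v_1 = (2, 4, 0)ᵀ
v_2 = (2, 4, 2)ᵀ
v_3 = (1, 0, 0)ᵀ

Let N = A − (-4)·I. We want v_3 with N^3 v_3 = 0 but N^2 v_3 ≠ 0; then v_{j-1} := N · v_j for j = 3, …, 2.

Pick v_3 = (1, 0, 0)ᵀ.
Then v_2 = N · v_3 = (2, 4, 2)ᵀ.
Then v_1 = N · v_2 = (2, 4, 0)ᵀ.

Sanity check: (A − (-4)·I) v_1 = (0, 0, 0)ᵀ = 0. ✓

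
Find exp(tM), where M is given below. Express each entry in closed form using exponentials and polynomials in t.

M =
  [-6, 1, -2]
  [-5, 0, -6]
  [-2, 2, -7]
e^{tM} =
  [-t*exp(-5*t) + exp(-5*t), t*exp(-5*t), -2*t*exp(-5*t)]
  [-t*exp(-5*t) - 2*exp(-3*t) + 2*exp(-5*t), t*exp(-5*t) + 2*exp(-3*t) - exp(-5*t), -2*t*exp(-5*t) - 2*exp(-3*t) + 2*exp(-5*t)]
  [-exp(-3*t) + exp(-5*t), exp(-3*t) - exp(-5*t), -exp(-3*t) + 2*exp(-5*t)]

Strategy: write M = P · J · P⁻¹ where J is a Jordan canonical form, so e^{tM} = P · e^{tJ} · P⁻¹, and e^{tJ} can be computed block-by-block.

M has Jordan form
J =
  [-5,  1,  0]
  [ 0, -5,  0]
  [ 0,  0, -3]
(up to reordering of blocks).

Per-block formulas:
  For a 2×2 Jordan block J_2(-5): exp(t · J_2(-5)) = e^(-5t)·(I + t·N), where N is the 2×2 nilpotent shift.
  For a 1×1 block at λ = -3: exp(t · [-3]) = [e^(-3t)].

After assembling e^{tJ} and conjugating by P, we get:

e^{tM} =
  [-t*exp(-5*t) + exp(-5*t), t*exp(-5*t), -2*t*exp(-5*t)]
  [-t*exp(-5*t) - 2*exp(-3*t) + 2*exp(-5*t), t*exp(-5*t) + 2*exp(-3*t) - exp(-5*t), -2*t*exp(-5*t) - 2*exp(-3*t) + 2*exp(-5*t)]
  [-exp(-3*t) + exp(-5*t), exp(-3*t) - exp(-5*t), -exp(-3*t) + 2*exp(-5*t)]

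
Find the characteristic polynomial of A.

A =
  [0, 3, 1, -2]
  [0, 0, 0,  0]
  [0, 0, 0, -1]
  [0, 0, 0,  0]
x^4

Expanding det(x·I − A) (e.g. by cofactor expansion or by noting that A is similar to its Jordan form J, which has the same characteristic polynomial as A) gives
  χ_A(x) = x^4
which factors as x^4. The eigenvalues (with algebraic multiplicities) are λ = 0 with multiplicity 4.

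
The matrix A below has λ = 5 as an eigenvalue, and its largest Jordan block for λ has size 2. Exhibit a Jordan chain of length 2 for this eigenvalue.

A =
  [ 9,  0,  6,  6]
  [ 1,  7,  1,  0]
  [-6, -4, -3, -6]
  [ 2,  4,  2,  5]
A Jordan chain for λ = 5 of length 2:
v_1 = (0, 2, -4, 4)ᵀ
v_2 = (0, 1, 0, 0)ᵀ

Let N = A − (5)·I. We want v_2 with N^2 v_2 = 0 but N^1 v_2 ≠ 0; then v_{j-1} := N · v_j for j = 2, …, 2.

Pick v_2 = (0, 1, 0, 0)ᵀ.
Then v_1 = N · v_2 = (0, 2, -4, 4)ᵀ.

Sanity check: (A − (5)·I) v_1 = (0, 0, 0, 0)ᵀ = 0. ✓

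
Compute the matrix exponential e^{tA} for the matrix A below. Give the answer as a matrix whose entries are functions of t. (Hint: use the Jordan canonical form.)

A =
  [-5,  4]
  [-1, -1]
e^{tA} =
  [-2*t*exp(-3*t) + exp(-3*t), 4*t*exp(-3*t)]
  [-t*exp(-3*t), 2*t*exp(-3*t) + exp(-3*t)]

Strategy: write A = P · J · P⁻¹ where J is a Jordan canonical form, so e^{tA} = P · e^{tJ} · P⁻¹, and e^{tJ} can be computed block-by-block.

A has Jordan form
J =
  [-3,  1]
  [ 0, -3]
(up to reordering of blocks).

Per-block formulas:
  For a 2×2 Jordan block J_2(-3): exp(t · J_2(-3)) = e^(-3t)·(I + t·N), where N is the 2×2 nilpotent shift.

After assembling e^{tJ} and conjugating by P, we get:

e^{tA} =
  [-2*t*exp(-3*t) + exp(-3*t), 4*t*exp(-3*t)]
  [-t*exp(-3*t), 2*t*exp(-3*t) + exp(-3*t)]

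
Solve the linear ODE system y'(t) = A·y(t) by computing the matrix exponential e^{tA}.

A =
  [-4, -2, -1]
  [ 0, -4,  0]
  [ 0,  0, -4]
e^{tA} =
  [exp(-4*t), -2*t*exp(-4*t), -t*exp(-4*t)]
  [0, exp(-4*t), 0]
  [0, 0, exp(-4*t)]

Strategy: write A = P · J · P⁻¹ where J is a Jordan canonical form, so e^{tA} = P · e^{tJ} · P⁻¹, and e^{tJ} can be computed block-by-block.

A has Jordan form
J =
  [-4,  1,  0]
  [ 0, -4,  0]
  [ 0,  0, -4]
(up to reordering of blocks).

Per-block formulas:
  For a 1×1 block at λ = -4: exp(t · [-4]) = [e^(-4t)].
  For a 2×2 Jordan block J_2(-4): exp(t · J_2(-4)) = e^(-4t)·(I + t·N), where N is the 2×2 nilpotent shift.

After assembling e^{tJ} and conjugating by P, we get:

e^{tA} =
  [exp(-4*t), -2*t*exp(-4*t), -t*exp(-4*t)]
  [0, exp(-4*t), 0]
  [0, 0, exp(-4*t)]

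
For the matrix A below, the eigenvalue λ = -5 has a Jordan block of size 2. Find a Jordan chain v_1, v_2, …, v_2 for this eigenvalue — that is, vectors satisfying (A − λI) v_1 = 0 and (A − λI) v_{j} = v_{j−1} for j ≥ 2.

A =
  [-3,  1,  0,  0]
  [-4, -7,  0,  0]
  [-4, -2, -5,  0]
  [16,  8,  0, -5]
A Jordan chain for λ = -5 of length 2:
v_1 = (2, -4, -4, 16)ᵀ
v_2 = (1, 0, 0, 0)ᵀ

Let N = A − (-5)·I. We want v_2 with N^2 v_2 = 0 but N^1 v_2 ≠ 0; then v_{j-1} := N · v_j for j = 2, …, 2.

Pick v_2 = (1, 0, 0, 0)ᵀ.
Then v_1 = N · v_2 = (2, -4, -4, 16)ᵀ.

Sanity check: (A − (-5)·I) v_1 = (0, 0, 0, 0)ᵀ = 0. ✓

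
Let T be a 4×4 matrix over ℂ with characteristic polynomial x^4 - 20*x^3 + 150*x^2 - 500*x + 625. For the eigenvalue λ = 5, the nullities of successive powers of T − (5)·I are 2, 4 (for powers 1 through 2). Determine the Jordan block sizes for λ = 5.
Block sizes for λ = 5: [2, 2]

From the dimensions of kernels of powers, the number of Jordan blocks of size at least j is d_j − d_{j−1} where d_j = dim ker(N^j) (with d_0 = 0). Computing the differences gives [2, 2].
The number of blocks of size exactly k is (#blocks of size ≥ k) − (#blocks of size ≥ k + 1), so the partition is: 2 block(s) of size 2.
In nonincreasing order the block sizes are [2, 2].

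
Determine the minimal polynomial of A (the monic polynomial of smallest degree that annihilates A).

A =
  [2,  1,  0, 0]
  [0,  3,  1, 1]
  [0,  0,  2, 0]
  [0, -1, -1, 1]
x^3 - 6*x^2 + 12*x - 8

The characteristic polynomial is χ_A(x) = (x - 2)^4, so the eigenvalues are known. The minimal polynomial is
  m_A(x) = Π_λ (x − λ)^{k_λ}
where k_λ is the size of the *largest* Jordan block for λ (equivalently, the smallest k with (A − λI)^k v = 0 for every generalised eigenvector v of λ).

  λ = 2: largest Jordan block has size 3, contributing (x − 2)^3

So m_A(x) = (x - 2)^3 = x^3 - 6*x^2 + 12*x - 8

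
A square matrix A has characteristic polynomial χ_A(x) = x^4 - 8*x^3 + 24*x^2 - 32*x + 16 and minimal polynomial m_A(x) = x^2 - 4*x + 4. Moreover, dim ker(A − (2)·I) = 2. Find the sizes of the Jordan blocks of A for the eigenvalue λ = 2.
Block sizes for λ = 2: [2, 2]

Step 1 — from the characteristic polynomial, algebraic multiplicity of λ = 2 is 4. From dim ker(A − (2)·I) = 2, there are exactly 2 Jordan blocks for λ = 2.
Step 2 — from the minimal polynomial, the factor (x − 2)^2 tells us the largest block for λ = 2 has size 2.
Step 3 — with total size 4, 2 blocks, and largest block 2, the block sizes (in nonincreasing order) are [2, 2].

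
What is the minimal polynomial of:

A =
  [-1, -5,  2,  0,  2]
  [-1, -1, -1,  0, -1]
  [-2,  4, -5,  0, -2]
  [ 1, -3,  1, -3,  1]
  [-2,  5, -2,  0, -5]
x^3 + 9*x^2 + 27*x + 27

The characteristic polynomial is χ_A(x) = (x + 3)^5, so the eigenvalues are known. The minimal polynomial is
  m_A(x) = Π_λ (x − λ)^{k_λ}
where k_λ is the size of the *largest* Jordan block for λ (equivalently, the smallest k with (A − λI)^k v = 0 for every generalised eigenvector v of λ).

  λ = -3: largest Jordan block has size 3, contributing (x + 3)^3

So m_A(x) = (x + 3)^3 = x^3 + 9*x^2 + 27*x + 27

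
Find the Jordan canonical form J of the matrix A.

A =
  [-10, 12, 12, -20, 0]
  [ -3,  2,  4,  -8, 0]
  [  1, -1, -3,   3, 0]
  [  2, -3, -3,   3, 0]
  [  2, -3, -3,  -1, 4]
J_2(-2) ⊕ J_2(-2) ⊕ J_1(4)

The characteristic polynomial is
  det(x·I − A) = x^5 + 4*x^4 - 8*x^3 - 64*x^2 - 112*x - 64 = (x - 4)*(x + 2)^4

Eigenvalues and multiplicities (the geometric multiplicity of λ is n − rank(A − λI), which equals the number of Jordan blocks for λ):
  λ = -2: algebraic multiplicity = 4, geometric multiplicity = 2
  λ = 4: algebraic multiplicity = 1, geometric multiplicity = 1

Determining the block sizes for each eigenvalue:
  λ = -2: with am = 4 and gm = 2, the partition is not yet determined (e.g. several partitions of 4 into 2 parts exist). Let N = A − (-2)·I. Computing rank(N^1) = 3, rank(N^2) = 1; the number of blocks of size ≥ j is rank(N^{j−1}) − rank(N^j), giving [2, 2]. So we have 2 block(s) of size 2 → block sizes [2, 2]
  λ = 4: one block (gm = 1), so the single block has size am = 1 → block sizes [1]

Assembling the blocks gives a Jordan form
J =
  [-2,  1,  0,  0, 0]
  [ 0, -2,  0,  0, 0]
  [ 0,  0, -2,  1, 0]
  [ 0,  0,  0, -2, 0]
  [ 0,  0,  0,  0, 4]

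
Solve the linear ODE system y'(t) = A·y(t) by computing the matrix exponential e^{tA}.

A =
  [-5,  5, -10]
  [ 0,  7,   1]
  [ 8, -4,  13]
e^{tA} =
  [10*t^2*exp(5*t) - 10*t*exp(5*t) + exp(5*t), 5*t*exp(5*t), 25*t^2*exp(5*t)/2 - 10*t*exp(5*t)]
  [4*t^2*exp(5*t), 2*t*exp(5*t) + exp(5*t), 5*t^2*exp(5*t) + t*exp(5*t)]
  [-8*t^2*exp(5*t) + 8*t*exp(5*t), -4*t*exp(5*t), -10*t^2*exp(5*t) + 8*t*exp(5*t) + exp(5*t)]

Strategy: write A = P · J · P⁻¹ where J is a Jordan canonical form, so e^{tA} = P · e^{tJ} · P⁻¹, and e^{tJ} can be computed block-by-block.

A has Jordan form
J =
  [5, 1, 0]
  [0, 5, 1]
  [0, 0, 5]
(up to reordering of blocks).

Per-block formulas:
  For a 3×3 Jordan block J_3(5): exp(t · J_3(5)) = e^(5t)·(I + t·N + (t^2/2)·N^2), where N is the 3×3 nilpotent shift.

After assembling e^{tJ} and conjugating by P, we get:

e^{tA} =
  [10*t^2*exp(5*t) - 10*t*exp(5*t) + exp(5*t), 5*t*exp(5*t), 25*t^2*exp(5*t)/2 - 10*t*exp(5*t)]
  [4*t^2*exp(5*t), 2*t*exp(5*t) + exp(5*t), 5*t^2*exp(5*t) + t*exp(5*t)]
  [-8*t^2*exp(5*t) + 8*t*exp(5*t), -4*t*exp(5*t), -10*t^2*exp(5*t) + 8*t*exp(5*t) + exp(5*t)]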